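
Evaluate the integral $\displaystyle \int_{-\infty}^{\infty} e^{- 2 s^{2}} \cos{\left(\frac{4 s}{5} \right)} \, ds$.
$\frac{\sqrt{2} \sqrt{\pi}}{2 e^{\frac{2}{25}}}$

Define $I(b) = \int_{-\infty}^{\infty} e^{- 2 s^{2}} \cos{\left(b s \right)} \, ds$.

Differentiating under the integral sign,
$$I'(b) = \int_{-\infty}^{\infty} - s e^{- 2 s^{2}} \sin{\left(b s \right)} \, ds.$$

Integrate $\int_{-\infty}^{\infty} s \sin(b s)\, e^{- 2 s^{2}}\, ds$ by parts with $u = \sin(b s)$ and $dv = s\, e^{- 2 s^{2}}\, ds$, giving $v = - \frac{e^{- 2 s^{2}}}{4}$. The boundary term vanishes and
$$\int_{-\infty}^{\infty} s \sin(b s)\, e^{- 2 s^{2}}\, ds = \frac{b}{4} \int_{-\infty}^{\infty} \cos(b s)\, e^{- 2 s^{2}}\, ds,$$
so $I'(b) = - \frac{b}{4}\, I(b)$.

This is a separable first-order ODE; solving with the initial condition $I(0) = \int_{-\infty}^{\infty} e^{- 2 s^{2}}\,ds = \frac{\sqrt{2} \sqrt{\pi}}{2}$ gives
$$I(b) = \frac{\sqrt{2} \sqrt{\pi} e^{- \frac{b^{2}}{8}}}{2}.$$

Setting $b = \frac{4}{5}$:
$$I = \frac{\sqrt{2} \sqrt{\pi}}{2 e^{\frac{2}{25}}}.$$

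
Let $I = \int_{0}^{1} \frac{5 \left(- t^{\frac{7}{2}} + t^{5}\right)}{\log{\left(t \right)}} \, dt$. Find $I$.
$\log{\left(\frac{1024}{243} \right)}$

Replace the exponent $\frac{7}{2}$ by a parameter $a$: let $I(a) = \int_{0}^{1} \frac{5 \left(t^{5} - t^{a}\right)}{\log{\left(t \right)}} \, dt$.

Since $\dfrac{\partial}{\partial a}\,t^{a} = t^{a} \ln t$, the $\ln t$ in the denominator cancels and
$$\frac{dI}{da} = \int_{0}^{1} -5 t^{a} \, dt = -5 \left[\frac{t^{a+1}}{a+1}\right]_0^1 = - \frac{5}{a + 1}.$$

Integrating with respect to $a$ gives $I(a) = \log{\left(\frac{7776}{\left(a + 1\right)^{5}} \right)} + C$.

At $a = 5$ the integrand is identically $0$, so $I(5) = 0$. The closed form gives $0$, hence $C = 0$.

Setting $a = \frac{7}{2}$:
$$I = \log{\left(\frac{1024}{243} \right)}.$$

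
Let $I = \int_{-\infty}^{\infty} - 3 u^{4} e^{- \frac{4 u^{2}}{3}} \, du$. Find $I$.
$- \frac{81 \sqrt{3} \sqrt{\pi}}{128}$

Begin with the known integral
$$J(a) = \int_{-\infty}^{\infty} - 3 e^{- a u^{2}} \, du = - \frac{3 \sqrt{\pi}}{\sqrt{a}}.$$

Differentiating under the integral sign brings down a factor of $(-u^2)$:
$$\frac{dJ}{da} = \int_{-\infty}^{\infty} 3 u^{2} e^{- a u^{2}} \, du = \frac{3 \sqrt{\pi}}{2 a^{\frac{3}{2}}}.$$

Repeating twice in total — each differentiation brings down another $(-u^2)$ — gives
$$\frac{d^{2}J}{da^{2}} = \int_{-\infty}^{\infty} - 3 u^{4} e^{- a u^{2}} \, du = - \frac{9 \sqrt{\pi}}{4 a^{\frac{5}{2}}},$$
and the integrand here is exactly the target integrand, so $I = - \frac{9 \sqrt{\pi}}{4 a^{\frac{5}{2}}}$.

Setting $a = \frac{4}{3}$:
$$I = - \frac{81 \sqrt{3} \sqrt{\pi}}{128}.$$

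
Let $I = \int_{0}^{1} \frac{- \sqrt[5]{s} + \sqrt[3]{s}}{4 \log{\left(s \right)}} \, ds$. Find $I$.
$- \frac{\log{\left(3 \right)}}{2} + \frac{\log{\left(10 \right)}}{4}$

Replace the exponent $\frac{1}{5}$ by a parameter $a$: let $I(a) = \int_{0}^{1} \frac{\sqrt[3]{s} - s^{a}}{4 \log{\left(s \right)}} \, ds$.

Since $\dfrac{\partial}{\partial a}\,s^{a} = s^{a} \ln s$, the $\ln s$ in the denominator cancels and
$$\frac{dI}{da} = \int_{0}^{1} - \frac{1}{4} s^{a} \, ds = - \frac{1}{4} \left[\frac{s^{a+1}}{a+1}\right]_0^1 = - \frac{1}{4 a + 4}.$$

Integrating with respect to $a$ gives $I(a) = - \frac{\log{\left(a + 1 \right)}}{4} - \frac{\log{\left(3 \right)}}{4} + \frac{\log{\left(2 \right)}}{2} + C$.

At $a = \frac{1}{3}$ the integrand is identically $0$, so $I(\frac{1}{3}) = 0$. The closed form gives $0$, hence $C = 0$.

Setting $a = \frac{1}{5}$:
$$I = - \frac{\log{\left(3 \right)}}{2} + \frac{\log{\left(10 \right)}}{4}.$$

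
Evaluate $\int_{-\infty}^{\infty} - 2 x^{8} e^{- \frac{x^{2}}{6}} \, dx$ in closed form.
$- 17010 \sqrt{6} \sqrt{\pi}$

Begin with the known integral
$$J(a) = \int_{-\infty}^{\infty} - 2 e^{- a x^{2}} \, dx = - \frac{2 \sqrt{\pi}}{\sqrt{a}}.$$

Differentiating under the integral sign brings down a factor of $(-x^2)$:
$$\frac{dJ}{da} = \int_{-\infty}^{\infty} 2 x^{2} e^{- a x^{2}} \, dx = \frac{\sqrt{\pi}}{a^{\frac{3}{2}}}.$$

Repeating $4$ times in total — each differentiation brings down another $(-x^2)$ — gives
$$\frac{d^{4}J}{da^{4}} = \int_{-\infty}^{\infty} - 2 x^{8} e^{- a x^{2}} \, dx = - \frac{105 \sqrt{\pi}}{8 a^{\frac{9}{2}}},$$
and the integrand here is exactly the target integrand, so $I = - \frac{105 \sqrt{\pi}}{8 a^{\frac{9}{2}}}$.

Setting $a = \frac{1}{6}$:
$$I = - 17010 \sqrt{6} \sqrt{\pi}.$$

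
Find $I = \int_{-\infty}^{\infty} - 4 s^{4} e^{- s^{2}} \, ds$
$- 3 \sqrt{\pi}$

Consider the simpler parametrised integral
$$J(a) = \int_{-\infty}^{\infty} - 4 e^{- a s^{2}} \, ds = - \frac{4 \sqrt{\pi}}{\sqrt{a}}.$$

Differentiating under the integral sign brings down a factor of $(-s^2)$:
$$\frac{dJ}{da} = \int_{-\infty}^{\infty} 4 s^{2} e^{- a s^{2}} \, ds = \frac{2 \sqrt{\pi}}{a^{\frac{3}{2}}}.$$

Repeating twice in total — each differentiation brings down another $(-s^2)$ — gives
$$\frac{d^{2}J}{da^{2}} = \int_{-\infty}^{\infty} - 4 s^{4} e^{- a s^{2}} \, ds = - \frac{3 \sqrt{\pi}}{a^{\frac{5}{2}}},$$
and the integrand here is exactly the target integrand, so $I = - \frac{3 \sqrt{\pi}}{a^{\frac{5}{2}}}$.

Setting $a = 1$:
$$I = - 3 \sqrt{\pi}.$$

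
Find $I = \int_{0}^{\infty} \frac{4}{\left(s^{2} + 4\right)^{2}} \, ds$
$\frac{\pi}{8}$

Recall the elementary integral
$$J(a) = \int_{0}^{\infty} \frac{4}{a^{2} + s^{2}} \, ds = \frac{2 \pi}{a}.$$

Differentiating under the integral sign with respect to $a$,
$$\frac{dJ}{da} = \int_{0}^{\infty} - \frac{8 a}{\left(a^{2} + s^{2}\right)^{2}} \, ds = - \frac{2 \pi}{a^{2}},$$
so $\int_{0}^{\infty} \frac{4}{\left(a^{2} + s^{2}\right)^{2}} \, ds = \frac{\pi}{a^{3}}$.

Setting $a = 2$:
$$I = \frac{\pi}{8}.$$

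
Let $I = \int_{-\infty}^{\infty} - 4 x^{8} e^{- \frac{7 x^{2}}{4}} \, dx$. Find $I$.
$- \frac{1920 \sqrt{7} \sqrt{\pi}}{2401}$

Consider the simpler parametrised integral
$$J(a) = \int_{-\infty}^{\infty} - 4 e^{- a x^{2}} \, dx = - \frac{4 \sqrt{\pi}}{\sqrt{a}}.$$

Differentiating under the integral sign brings down a factor of $(-x^2)$:
$$\frac{dJ}{da} = \int_{-\infty}^{\infty} 4 x^{2} e^{- a x^{2}} \, dx = \frac{2 \sqrt{\pi}}{a^{\frac{3}{2}}}.$$

Repeating $4$ times in total — each differentiation brings down another $(-x^2)$ — gives
$$\frac{d^{4}J}{da^{4}} = \int_{-\infty}^{\infty} - 4 x^{8} e^{- a x^{2}} \, dx = - \frac{105 \sqrt{\pi}}{4 a^{\frac{9}{2}}},$$
and the integrand here is exactly the target integrand, so $I = - \frac{105 \sqrt{\pi}}{4 a^{\frac{9}{2}}}$.

Setting $a = \frac{7}{4}$:
$$I = - \frac{1920 \sqrt{7} \sqrt{\pi}}{2401}.$$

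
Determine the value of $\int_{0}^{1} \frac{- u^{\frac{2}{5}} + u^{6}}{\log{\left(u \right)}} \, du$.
$\log{\left(5 \right)}$

Introduce a parameter $a$ in the exponent: let $I(a) = \int_{0}^{1} \frac{- u^{\frac{2}{5}} + u^{a}}{\log{\left(u \right)}} \, du$.

Since $\dfrac{\partial}{\partial a}\,u^{a} = u^{a} \ln u$, the $\ln u$ in the denominator cancels and
$$\frac{dI}{da} = \int_{0}^{1} u^{a} \, du = \left[\frac{u^{a+1}}{a+1}\right]_0^1 = \frac{1}{a + 1}.$$

Integrating with respect to $a$ gives $I(a) = \log{\left(\frac{5 a}{7} + \frac{5}{7} \right)} + C$.

At $a = \frac{2}{5}$ the integrand is identically $0$, so $I(\frac{2}{5}) = 0$. The closed form gives $0$, hence $C = 0$.

Setting $a = 6$:
$$I = \log{\left(5 \right)}.$$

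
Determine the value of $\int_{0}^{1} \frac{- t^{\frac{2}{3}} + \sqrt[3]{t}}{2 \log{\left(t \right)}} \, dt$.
$- \frac{\log{\left(5 \right)}}{2} + \log{\left(2 \right)}$

Introduce a parameter $a$ in the exponent: let $I(a) = \int_{0}^{1} \frac{- t^{\frac{2}{3}} + t^{a}}{2 \log{\left(t \right)}} \, dt$.

Since $\dfrac{\partial}{\partial a}\,t^{a} = t^{a} \ln t$, the $\ln t$ in the denominator cancels and
$$\frac{dI}{da} = \int_{0}^{1} \frac{1}{2} t^{a} \, dt = \frac{1}{2} \left[\frac{t^{a+1}}{a+1}\right]_0^1 = \frac{1}{2 \left(a + 1\right)}.$$

Integrating with respect to $a$ gives $I(a) = \log{\left(\frac{\sqrt{15} \sqrt{a + 1}}{5} \right)} + C$.

At $a = \frac{2}{3}$ the integrand is identically $0$, so $I(\frac{2}{3}) = 0$. The closed form gives $0$, hence $C = 0$.

Setting $a = \frac{1}{3}$:
$$I = - \frac{\log{\left(5 \right)}}{2} + \log{\left(2 \right)}.$$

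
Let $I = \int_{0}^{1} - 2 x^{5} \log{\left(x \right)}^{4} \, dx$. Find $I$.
$- \frac{1}{162}$

Start from the elementary integral
$$J(a) = \int_{0}^{1} - 2 x^{a} \, dx = - \frac{2}{a + 1}.$$

Differentiating under the integral sign brings down a factor of $\ln x$:
$$\frac{dJ}{da} = \int_{0}^{1} - 2 x^{a} \log{\left(x \right)} \, dx = \frac{2}{\left(a + 1\right)^{2}}.$$

Repeating $4$ times in total — each differentiation brings down another $\ln x$ — gives
$$\frac{d^{4}J}{da^{4}} = \int_{0}^{1} - 2 x^{a} \log{\left(x \right)}^{4} \, dx = - \frac{48}{\left(a + 1\right)^{5}},$$
and the integrand here is exactly the target integrand, so $I = - \frac{48}{\left(a + 1\right)^{5}}$.

Setting $a = 5$:
$$I = - \frac{1}{162}.$$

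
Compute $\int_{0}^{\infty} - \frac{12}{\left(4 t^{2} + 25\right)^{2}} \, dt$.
$- \frac{3 \pi}{250}$

Start from the standard arctangent integral
$$J(a) = \int_{0}^{\infty} - \frac{3}{4 \left(a^{2} + t^{2}\right)} \, dt = - \frac{3 \pi}{8 a}.$$

Differentiating under the integral sign with respect to $a$,
$$\frac{dJ}{da} = \int_{0}^{\infty} \frac{3 a}{2 \left(a^{2} + t^{2}\right)^{2}} \, dt = \frac{3 \pi}{8 a^{2}},$$
so $\int_{0}^{\infty} - \frac{3}{4 \left(a^{2} + t^{2}\right)^{2}} \, dt = - \frac{3 \pi}{16 a^{3}}$.

Setting $a = \frac{5}{2}$:
$$I = - \frac{3 \pi}{250}.$$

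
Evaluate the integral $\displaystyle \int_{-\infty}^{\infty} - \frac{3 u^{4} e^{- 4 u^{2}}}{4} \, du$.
$- \frac{9 \sqrt{\pi}}{512}$

Consider the simpler parametrised integral
$$J(a) = \int_{-\infty}^{\infty} - \frac{3 e^{- a u^{2}}}{4} \, du = - \frac{3 \sqrt{\pi}}{4 \sqrt{a}}.$$

Differentiating under the integral sign brings down a factor of $(-u^2)$:
$$\frac{dJ}{da} = \int_{-\infty}^{\infty} \frac{3 u^{2} e^{- a u^{2}}}{4} \, du = \frac{3 \sqrt{\pi}}{8 a^{\frac{3}{2}}}.$$

Repeating twice in total — each differentiation brings down another $(-u^2)$ — gives
$$\frac{d^{2}J}{da^{2}} = \int_{-\infty}^{\infty} - \frac{3 u^{4} e^{- a u^{2}}}{4} \, du = - \frac{9 \sqrt{\pi}}{16 a^{\frac{5}{2}}},$$
and the integrand here is exactly the target integrand, so $I = - \frac{9 \sqrt{\pi}}{16 a^{\frac{5}{2}}}$.

Setting $a = 4$:
$$I = - \frac{9 \sqrt{\pi}}{512}.$$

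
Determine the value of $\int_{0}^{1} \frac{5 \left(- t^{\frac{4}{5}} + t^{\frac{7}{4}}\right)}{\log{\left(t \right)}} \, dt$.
$\log{\left(\frac{503284375}{60466176} \right)}$

Introduce a parameter $a$ in the exponent: let $I(a) = \int_{0}^{1} \frac{5 \left(- t^{\frac{4}{5}} + t^{a}\right)}{\log{\left(t \right)}} \, dt$.

Since $\dfrac{\partial}{\partial a}\,t^{a} = t^{a} \ln t$, the $\ln t$ in the denominator cancels and
$$\frac{dI}{da} = \int_{0}^{1} 5 t^{a} \, dt = 5 \left[\frac{t^{a+1}}{a+1}\right]_0^1 = \frac{5}{a + 1}.$$

Integrating with respect to $a$ gives $I(a) = \log{\left(\frac{3125 \left(a + 1\right)^{5}}{59049} \right)} + C$.

At $a = \frac{4}{5}$ the integrand is identically $0$, so $I(\frac{4}{5}) = 0$. The closed form gives $0$, hence $C = 0$.

Setting $a = \frac{7}{4}$:
$$I = \log{\left(\frac{503284375}{60466176} \right)}.$$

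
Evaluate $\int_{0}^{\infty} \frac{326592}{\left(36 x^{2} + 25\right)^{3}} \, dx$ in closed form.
$\frac{10206 \pi}{3125}$

Begin with the known result
$$J(a) = \int_{0}^{\infty} \frac{7}{a^{2} + x^{2}} \, dx = \frac{7 \pi}{2 a}.$$

Differentiating under the integral sign with respect to $a$,
$$\frac{dJ}{da} = \int_{0}^{\infty} - \frac{14 a}{\left(a^{2} + x^{2}\right)^{2}} \, dx = - \frac{7 \pi}{2 a^{2}},$$
so $\int_{0}^{\infty} \frac{7}{\left(a^{2} + x^{2}\right)^{2}} \, dx = \frac{7 \pi}{4 a^{3}}$.

Repeating — each differentiation of $1/(x^2+a^2)^j$ produces $-2ja/(x^2+a^2)^{j+1}$ — and dividing through by $-2ja$ at each step yields, after $2$ differentiations in total,
$$\int_{0}^{\infty} \frac{7}{\left(a^{2} + x^{2}\right)^{3}} \, dx = \frac{21 \pi}{16 a^{5}}.$$

Setting $a = \frac{5}{6}$:
$$I = \frac{10206 \pi}{3125}.$$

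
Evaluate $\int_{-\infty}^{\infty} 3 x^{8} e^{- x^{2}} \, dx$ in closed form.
$\frac{315 \sqrt{\pi}}{16}$

Start from the elementary integral
$$J(a) = \int_{-\infty}^{\infty} 3 e^{- a x^{2}} \, dx = \frac{3 \sqrt{\pi}}{\sqrt{a}}.$$

Differentiating under the integral sign brings down a factor of $(-x^2)$:
$$\frac{dJ}{da} = \int_{-\infty}^{\infty} - 3 x^{2} e^{- a x^{2}} \, dx = - \frac{3 \sqrt{\pi}}{2 a^{\frac{3}{2}}}.$$

Repeating $4$ times in total — each differentiation brings down another $(-x^2)$ — gives
$$\frac{d^{4}J}{da^{4}} = \int_{-\infty}^{\infty} 3 x^{8} e^{- a x^{2}} \, dx = \frac{315 \sqrt{\pi}}{16 a^{\frac{9}{2}}},$$
and the integrand here is exactly the target integrand, so $I = \frac{315 \sqrt{\pi}}{16 a^{\frac{9}{2}}}$.

Setting $a = 1$:
$$I = \frac{315 \sqrt{\pi}}{16}.$$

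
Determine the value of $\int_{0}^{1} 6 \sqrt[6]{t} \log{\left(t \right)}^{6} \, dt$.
$\frac{1209323520}{823543}$

Consider the simpler parametrised integral
$$J(a) = \int_{0}^{1} 6 t^{a} \, dt = \frac{6}{a + 1}.$$

Differentiating under the integral sign brings down a factor of $\ln t$:
$$\frac{dJ}{da} = \int_{0}^{1} 6 t^{a} \log{\left(t \right)} \, dt = - \frac{6}{\left(a + 1\right)^{2}}.$$

Repeating $6$ times in total — each differentiation brings down another $\ln t$ — gives
$$\frac{d^{6}J}{da^{6}} = \int_{0}^{1} 6 t^{a} \log{\left(t \right)}^{6} \, dt = \frac{4320}{\left(a + 1\right)^{7}},$$
and the integrand here is exactly the target integrand, so $I = \frac{4320}{\left(a + 1\right)^{7}}$.

Setting $a = \frac{1}{6}$:
$$I = \frac{1209323520}{823543}.$$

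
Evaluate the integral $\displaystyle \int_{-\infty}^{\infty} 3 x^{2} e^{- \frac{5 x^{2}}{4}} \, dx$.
$\frac{12 \sqrt{5} \sqrt{\pi}}{25}$

Start from the elementary integral
$$J(a) = \int_{-\infty}^{\infty} 3 e^{- a x^{2}} \, dx = \frac{3 \sqrt{\pi}}{\sqrt{a}}.$$

Differentiating under the integral sign brings down a factor of $(-x^2)$:
$$\frac{dJ}{da} = \int_{-\infty}^{\infty} - 3 x^{2} e^{- a x^{2}} \, dx = - \frac{3 \sqrt{\pi}}{2 a^{\frac{3}{2}}}.$$

The integral on the left is $-I$, so $I = \frac{3 \sqrt{\pi}}{2 a^{\frac{3}{2}}}$.

Setting $a = \frac{5}{4}$:
$$I = \frac{12 \sqrt{5} \sqrt{\pi}}{25}.$$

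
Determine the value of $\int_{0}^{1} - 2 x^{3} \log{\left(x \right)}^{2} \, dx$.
$- \frac{1}{16}$

Begin with the known integral
$$J(a) = \int_{0}^{1} - 2 x^{a} \, dx = - \frac{2}{a + 1}.$$

Differentiating under the integral sign brings down a factor of $\ln x$:
$$\frac{dJ}{da} = \int_{0}^{1} - 2 x^{a} \log{\left(x \right)} \, dx = \frac{2}{\left(a + 1\right)^{2}}.$$

Repeating twice in total — each differentiation brings down another $\ln x$ — gives
$$\frac{d^{2}J}{da^{2}} = \int_{0}^{1} - 2 x^{a} \log{\left(x \right)}^{2} \, dx = - \frac{4}{\left(a + 1\right)^{3}},$$
and the integrand here is exactly the target integrand, so $I = - \frac{4}{\left(a + 1\right)^{3}}$.

Setting $a = 3$:
$$I = - \frac{1}{16}.$$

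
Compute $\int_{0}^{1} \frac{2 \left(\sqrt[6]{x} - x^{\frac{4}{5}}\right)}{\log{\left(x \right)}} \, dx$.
$\log{\left(\frac{1225}{2916} \right)}$

Consider the one-parameter family: let $I(a) = \int_{0}^{1} \frac{2 \left(- x^{\frac{4}{5}} + x^{a}\right)}{\log{\left(x \right)}} \, dx$.

Since $\dfrac{\partial}{\partial a}\,x^{a} = x^{a} \ln x$, the $\ln x$ in the denominator cancels and
$$\frac{dI}{da} = \int_{0}^{1} 2 x^{a} \, dx = 2 \left[\frac{x^{a+1}}{a+1}\right]_0^1 = \frac{2}{a + 1}.$$

Integrating with respect to $a$ gives $I(a) = \log{\left(\frac{25 \left(a + 1\right)^{2}}{81} \right)} + C$.

At $a = \frac{4}{5}$ the integrand is identically $0$, so $I(\frac{4}{5}) = 0$. The closed form gives $0$, hence $C = 0$.

Setting $a = \frac{1}{6}$:
$$I = \log{\left(\frac{1225}{2916} \right)}.$$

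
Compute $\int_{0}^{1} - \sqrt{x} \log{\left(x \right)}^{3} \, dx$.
$\frac{32}{27}$

Start from the elementary integral
$$J(a) = \int_{0}^{1} - x^{a} \, dx = - \frac{1}{a + 1}.$$

Differentiating under the integral sign brings down a factor of $\ln x$:
$$\frac{dJ}{da} = \int_{0}^{1} - x^{a} \log{\left(x \right)} \, dx = \frac{1}{\left(a + 1\right)^{2}}.$$

Repeating $3$ times in total — each differentiation brings down another $\ln x$ — gives
$$\frac{d^{3}J}{da^{3}} = \int_{0}^{1} - x^{a} \log{\left(x \right)}^{3} \, dx = \frac{6}{\left(a + 1\right)^{4}},$$
and the integrand here is exactly the target integrand, so $I = \frac{6}{\left(a + 1\right)^{4}}$.

Setting $a = \frac{1}{2}$:
$$I = \frac{32}{27}.$$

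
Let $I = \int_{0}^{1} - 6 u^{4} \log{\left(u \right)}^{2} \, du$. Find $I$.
$- \frac{12}{125}$

Consider the simpler parametrised integral
$$J(a) = \int_{0}^{1} - 6 u^{a} \, du = - \frac{6}{a + 1}.$$

Differentiating under the integral sign brings down a factor of $\ln u$:
$$\frac{dJ}{da} = \int_{0}^{1} - 6 u^{a} \log{\left(u \right)} \, du = \frac{6}{\left(a + 1\right)^{2}}.$$

Repeating twice in total — each differentiation brings down another $\ln u$ — gives
$$\frac{d^{2}J}{da^{2}} = \int_{0}^{1} - 6 u^{a} \log{\left(u \right)}^{2} \, du = - \frac{12}{\left(a + 1\right)^{3}},$$
and the integrand here is exactly the target integrand, so $I = - \frac{12}{\left(a + 1\right)^{3}}$.

Setting $a = 4$:
$$I = - \frac{12}{125}.$$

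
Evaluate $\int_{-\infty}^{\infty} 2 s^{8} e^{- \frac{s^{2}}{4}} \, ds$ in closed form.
$6720 \sqrt{\pi}$

Start from the elementary integral
$$J(a) = \int_{-\infty}^{\infty} 2 e^{- a s^{2}} \, ds = \frac{2 \sqrt{\pi}}{\sqrt{a}}.$$

Differentiating under the integral sign brings down a factor of $(-s^2)$:
$$\frac{dJ}{da} = \int_{-\infty}^{\infty} - 2 s^{2} e^{- a s^{2}} \, ds = - \frac{\sqrt{\pi}}{a^{\frac{3}{2}}}.$$

Repeating $4$ times in total — each differentiation brings down another $(-s^2)$ — gives
$$\frac{d^{4}J}{da^{4}} = \int_{-\infty}^{\infty} 2 s^{8} e^{- a s^{2}} \, ds = \frac{105 \sqrt{\pi}}{8 a^{\frac{9}{2}}},$$
and the integrand here is exactly the target integrand, so $I = \frac{105 \sqrt{\pi}}{8 a^{\frac{9}{2}}}$.

Setting $a = \frac{1}{4}$:
$$I = 6720 \sqrt{\pi}.$$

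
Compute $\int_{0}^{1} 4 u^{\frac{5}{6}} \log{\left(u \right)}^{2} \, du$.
$\frac{1728}{1331}$

Consider the simpler parametrised integral
$$J(a) = \int_{0}^{1} 4 u^{a} \, du = \frac{4}{a + 1}.$$

Differentiating under the integral sign brings down a factor of $\ln u$:
$$\frac{dJ}{da} = \int_{0}^{1} 4 u^{a} \log{\left(u \right)} \, du = - \frac{4}{\left(a + 1\right)^{2}}.$$

Repeating twice in total — each differentiation brings down another $\ln u$ — gives
$$\frac{d^{2}J}{da^{2}} = \int_{0}^{1} 4 u^{a} \log{\left(u \right)}^{2} \, du = \frac{8}{\left(a + 1\right)^{3}},$$
and the integrand here is exactly the target integrand, so $I = \frac{8}{\left(a + 1\right)^{3}}$.

Setting $a = \frac{5}{6}$:
$$I = \frac{1728}{1331}.$$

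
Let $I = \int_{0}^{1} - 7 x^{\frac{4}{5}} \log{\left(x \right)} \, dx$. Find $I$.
$\frac{175}{81}$

Begin with the known integral
$$J(a) = \int_{0}^{1} - 7 x^{a} \, dx = - \frac{7}{a + 1}.$$

Differentiating under the integral sign brings down a factor of $\ln x$:
$$\frac{dJ}{da} = \int_{0}^{1} - 7 x^{a} \log{\left(x \right)} \, dx = \frac{7}{\left(a + 1\right)^{2}}.$$

The integral on the left is $I$, so $I = \frac{7}{\left(a + 1\right)^{2}}$.

Setting $a = \frac{4}{5}$:
$$I = \frac{175}{81}.$$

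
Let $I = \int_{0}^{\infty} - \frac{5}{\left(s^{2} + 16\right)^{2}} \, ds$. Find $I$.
$- \frac{5 \pi}{256}$

Start from the standard arctangent integral
$$J(a) = \int_{0}^{\infty} - \frac{5}{a^{2} + s^{2}} \, ds = - \frac{5 \pi}{2 a}.$$

Differentiating under the integral sign with respect to $a$,
$$\frac{dJ}{da} = \int_{0}^{\infty} \frac{10 a}{\left(a^{2} + s^{2}\right)^{2}} \, ds = \frac{5 \pi}{2 a^{2}},$$
so $\int_{0}^{\infty} - \frac{5}{\left(a^{2} + s^{2}\right)^{2}} \, ds = - \frac{5 \pi}{4 a^{3}}$.

Setting $a = 4$:
$$I = - \frac{5 \pi}{256}.$$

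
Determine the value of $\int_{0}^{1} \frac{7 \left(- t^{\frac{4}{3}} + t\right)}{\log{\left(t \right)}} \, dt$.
$\log{\left(\frac{279936}{823543} \right)}$

Introduce a parameter $a$ in the exponent: let $I(a) = \int_{0}^{1} \frac{7 \left(t - t^{a}\right)}{\log{\left(t \right)}} \, dt$.

Since $\dfrac{\partial}{\partial a}\,t^{a} = t^{a} \ln t$, the $\ln t$ in the denominator cancels and
$$\frac{dI}{da} = \int_{0}^{1} -7 t^{a} \, dt = -7 \left[\frac{t^{a+1}}{a+1}\right]_0^1 = - \frac{7}{a + 1}.$$

Integrating with respect to $a$ gives $I(a) = \log{\left(\frac{128}{\left(a + 1\right)^{7}} \right)} + C$.

At $a = 1$ the integrand is identically $0$, so $I(1) = 0$. The closed form gives $0$, hence $C = 0$.

Setting $a = \frac{4}{3}$:
$$I = \log{\left(\frac{279936}{823543} \right)}.$$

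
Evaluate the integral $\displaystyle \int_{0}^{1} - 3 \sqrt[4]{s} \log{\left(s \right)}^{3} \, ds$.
$\frac{4608}{625}$

Consider the simpler parametrised integral
$$J(a) = \int_{0}^{1} - 3 s^{a} \, ds = - \frac{3}{a + 1}.$$

Differentiating under the integral sign brings down a factor of $\ln s$:
$$\frac{dJ}{da} = \int_{0}^{1} - 3 s^{a} \log{\left(s \right)} \, ds = \frac{3}{\left(a + 1\right)^{2}}.$$

Repeating $3$ times in total — each differentiation brings down another $\ln s$ — gives
$$\frac{d^{3}J}{da^{3}} = \int_{0}^{1} - 3 s^{a} \log{\left(s \right)}^{3} \, ds = \frac{18}{\left(a + 1\right)^{4}},$$
and the integrand here is exactly the target integrand, so $I = \frac{18}{\left(a + 1\right)^{4}}$.

Setting $a = \frac{1}{4}$:
$$I = \frac{4608}{625}.$$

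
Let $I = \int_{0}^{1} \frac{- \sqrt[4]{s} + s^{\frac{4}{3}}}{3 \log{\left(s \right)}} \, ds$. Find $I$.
$- \frac{\log{\left(15 \right)}}{3} + \frac{\log{\left(28 \right)}}{3}$

Introduce a parameter $a$ in the exponent: let $I(a) = \int_{0}^{1} \frac{s^{\frac{4}{3}} - s^{a}}{3 \log{\left(s \right)}} \, ds$.

Since $\dfrac{\partial}{\partial a}\,s^{a} = s^{a} \ln s$, the $\ln s$ in the denominator cancels and
$$\frac{dI}{da} = \int_{0}^{1} - \frac{1}{3} s^{a} \, ds = - \frac{1}{3} \left[\frac{s^{a+1}}{a+1}\right]_0^1 = - \frac{1}{3 a + 3}.$$

Integrating with respect to $a$ gives $I(a) = - \frac{\log{\left(a + 1 \right)}}{3} - \frac{\log{\left(3 \right)}}{3} + \frac{\log{\left(7 \right)}}{3} + C$.

At $a = \frac{4}{3}$ the integrand is identically $0$, so $I(\frac{4}{3}) = 0$. The closed form gives $0$, hence $C = 0$.

Setting $a = \frac{1}{4}$:
$$I = - \frac{\log{\left(15 \right)}}{3} + \frac{\log{\left(28 \right)}}{3}.$$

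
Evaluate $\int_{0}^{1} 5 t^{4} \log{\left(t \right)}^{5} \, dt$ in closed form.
$- \frac{24}{625}$

Consider the simpler parametrised integral
$$J(a) = \int_{0}^{1} 5 t^{a} \, dt = \frac{5}{a + 1}.$$

Differentiating under the integral sign brings down a factor of $\ln t$:
$$\frac{dJ}{da} = \int_{0}^{1} 5 t^{a} \log{\left(t \right)} \, dt = - \frac{5}{\left(a + 1\right)^{2}}.$$

Repeating $5$ times in total — each differentiation brings down another $\ln t$ — gives
$$\frac{d^{5}J}{da^{5}} = \int_{0}^{1} 5 t^{a} \log{\left(t \right)}^{5} \, dt = - \frac{600}{\left(a + 1\right)^{6}},$$
and the integrand here is exactly the target integrand, so $I = - \frac{600}{\left(a + 1\right)^{6}}$.

Setting $a = 4$:
$$I = - \frac{24}{625}.$$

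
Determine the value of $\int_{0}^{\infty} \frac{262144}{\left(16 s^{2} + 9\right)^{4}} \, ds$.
$\frac{10240 \pi}{2187}$

Begin with the known result
$$J(a) = \int_{0}^{\infty} \frac{4}{a^{2} + s^{2}} \, ds = \frac{2 \pi}{a}.$$

Differentiating under the integral sign with respect to $a$,
$$\frac{dJ}{da} = \int_{0}^{\infty} - \frac{8 a}{\left(a^{2} + s^{2}\right)^{2}} \, ds = - \frac{2 \pi}{a^{2}},$$
so $\int_{0}^{\infty} \frac{4}{\left(a^{2} + s^{2}\right)^{2}} \, ds = \frac{\pi}{a^{3}}$.

Repeating — each differentiation of $1/(s^2+a^2)^j$ produces $-2ja/(s^2+a^2)^{j+1}$ — and dividing through by $-2ja$ at each step yields, after $3$ differentiations in total,
$$\int_{0}^{\infty} \frac{4}{\left(a^{2} + s^{2}\right)^{4}} \, ds = \frac{5 \pi}{8 a^{7}}.$$

Setting $a = \frac{3}{4}$:
$$I = \frac{10240 \pi}{2187}.$$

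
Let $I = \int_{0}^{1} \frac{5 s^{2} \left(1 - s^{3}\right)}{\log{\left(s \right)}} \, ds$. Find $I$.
$- \log{\left(32 \right)}$

Consider the one-parameter family: let $I(a) = \int_{0}^{1} \frac{5 \left(s^{2} - s^{a}\right)}{\log{\left(s \right)}} \, ds$.

Since $\dfrac{\partial}{\partial a}\,s^{a} = s^{a} \ln s$, the $\ln s$ in the denominator cancels and
$$\frac{dI}{da} = \int_{0}^{1} -5 s^{a} \, ds = -5 \left[\frac{s^{a+1}}{a+1}\right]_0^1 = - \frac{5}{a + 1}.$$

Integrating with respect to $a$ gives $I(a) = \log{\left(\frac{243}{\left(a + 1\right)^{5}} \right)} + C$.

At $a = 2$ the integrand is identically $0$, so $I(2) = 0$. The closed form gives $0$, hence $C = 0$.

Setting $a = 5$:
$$I = - \log{\left(32 \right)}.$$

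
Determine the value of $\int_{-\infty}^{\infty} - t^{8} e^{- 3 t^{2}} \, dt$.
$- \frac{35 \sqrt{3} \sqrt{\pi}}{1296}$

Begin with the known integral
$$J(a) = \int_{-\infty}^{\infty} - e^{- a t^{2}} \, dt = - \frac{\sqrt{\pi}}{\sqrt{a}}.$$

Differentiating under the integral sign brings down a factor of $(-t^2)$:
$$\frac{dJ}{da} = \int_{-\infty}^{\infty} t^{2} e^{- a t^{2}} \, dt = \frac{\sqrt{\pi}}{2 a^{\frac{3}{2}}}.$$

Repeating $4$ times in total — each differentiation brings down another $(-t^2)$ — gives
$$\frac{d^{4}J}{da^{4}} = \int_{-\infty}^{\infty} - t^{8} e^{- a t^{2}} \, dt = - \frac{105 \sqrt{\pi}}{16 a^{\frac{9}{2}}},$$
and the integrand here is exactly the target integrand, so $I = - \frac{105 \sqrt{\pi}}{16 a^{\frac{9}{2}}}$.

Setting $a = 3$:
$$I = - \frac{35 \sqrt{3} \sqrt{\pi}}{1296}.$$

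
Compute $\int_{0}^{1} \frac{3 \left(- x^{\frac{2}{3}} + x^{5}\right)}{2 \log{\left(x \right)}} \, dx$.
$\log{\left(\frac{54 \sqrt{10}}{25} \right)}$

Replace the exponent $5$ by a parameter $a$: let $I(a) = \int_{0}^{1} \frac{3 \left(- x^{\frac{2}{3}} + x^{a}\right)}{2 \log{\left(x \right)}} \, dx$.

Since $\dfrac{\partial}{\partial a}\,x^{a} = x^{a} \ln x$, the $\ln x$ in the denominator cancels and
$$\frac{dI}{da} = \int_{0}^{1} \frac{3}{2} x^{a} \, dx = \frac{3}{2} \left[\frac{x^{a+1}}{a+1}\right]_0^1 = \frac{3}{2 \left(a + 1\right)}.$$

Integrating with respect to $a$ gives $I(a) = \log{\left(\frac{3 \sqrt{15} \left(a + 1\right)^{\frac{3}{2}}}{25} \right)} + C$.

At $a = \frac{2}{3}$ the integrand is identically $0$, so $I(\frac{2}{3}) = 0$. The closed form gives $0$, hence $C = 0$.

Setting $a = 5$:
$$I = \log{\left(\frac{54 \sqrt{10}}{25} \right)}.$$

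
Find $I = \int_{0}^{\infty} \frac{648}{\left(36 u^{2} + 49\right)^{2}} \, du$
$\frac{27 \pi}{343}$

Recall the elementary integral
$$J(a) = \int_{0}^{\infty} \frac{1}{2 \left(a^{2} + u^{2}\right)} \, du = \frac{\pi}{4 a}.$$

Differentiating under the integral sign with respect to $a$,
$$\frac{dJ}{da} = \int_{0}^{\infty} - \frac{a}{\left(a^{2} + u^{2}\right)^{2}} \, du = - \frac{\pi}{4 a^{2}},$$
so $\int_{0}^{\infty} \frac{1}{2 \left(a^{2} + u^{2}\right)^{2}} \, du = \frac{\pi}{8 a^{3}}$.

Setting $a = \frac{7}{6}$:
$$I = \frac{27 \pi}{343}.$$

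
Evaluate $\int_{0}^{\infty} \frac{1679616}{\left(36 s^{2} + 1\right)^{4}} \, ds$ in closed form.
$43740 \pi$

Start from the standard arctangent integral
$$J(a) = \int_{0}^{\infty} \frac{1}{a^{2} + s^{2}} \, ds = \frac{\pi}{2 a}.$$

Differentiating under the integral sign with respect to $a$,
$$\frac{dJ}{da} = \int_{0}^{\infty} - \frac{2 a}{\left(a^{2} + s^{2}\right)^{2}} \, ds = - \frac{\pi}{2 a^{2}},$$
so $\int_{0}^{\infty} \frac{1}{\left(a^{2} + s^{2}\right)^{2}} \, ds = \frac{\pi}{4 a^{3}}$.

Repeating — each differentiation of $1/(s^2+a^2)^j$ produces $-2ja/(s^2+a^2)^{j+1}$ — and dividing through by $-2ja$ at each step yields, after $3$ differentiations in total,
$$\int_{0}^{\infty} \frac{1}{\left(a^{2} + s^{2}\right)^{4}} \, ds = \frac{5 \pi}{32 a^{7}}.$$

Setting $a = \frac{1}{6}$:
$$I = 43740 \pi.$$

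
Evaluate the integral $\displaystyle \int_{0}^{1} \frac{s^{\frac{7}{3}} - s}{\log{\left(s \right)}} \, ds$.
$- \log{\left(3 \right)} + \log{\left(5 \right)}$

Introduce a parameter $a$ in the exponent: let $I(a) = \int_{0}^{1} \frac{s^{\frac{7}{3}} - s^{a}}{\log{\left(s \right)}} \, ds$.

Since $\dfrac{\partial}{\partial a}\,s^{a} = s^{a} \ln s$, the $\ln s$ in the denominator cancels and
$$\frac{dI}{da} = \int_{0}^{1} -1 s^{a} \, ds = -1 \left[\frac{s^{a+1}}{a+1}\right]_0^1 = - \frac{1}{a + 1}.$$

Integrating with respect to $a$ gives $I(a) = - \log{\left(\frac{3 a}{10} + \frac{3}{10} \right)} + C$.

At $a = \frac{7}{3}$ the integrand is identically $0$, so $I(\frac{7}{3}) = 0$. The closed form gives $0$, hence $C = 0$.

Setting $a = 1$:
$$I = - \log{\left(3 \right)} + \log{\left(5 \right)}.$$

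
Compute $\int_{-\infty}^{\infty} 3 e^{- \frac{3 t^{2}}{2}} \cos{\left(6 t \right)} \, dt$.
$\frac{\sqrt{6} \sqrt{\pi}}{e^{6}}$

Let $b$ denote the cosine frequency and define $I(b) = \int_{-\infty}^{\infty} 3 e^{- \frac{3 t^{2}}{2}} \cos{\left(b t \right)} \, dt$.

Differentiating under the integral sign,
$$I'(b) = \int_{-\infty}^{\infty} - 3 t e^{- \frac{3 t^{2}}{2}} \sin{\left(b t \right)} \, dt.$$

Integrate $\int_{-\infty}^{\infty} t \sin(b t)\, e^{- \frac{3 t^{2}}{2}}\, dt$ by parts with $u = \sin(b t)$ and $dv = t\, e^{- \frac{3 t^{2}}{2}}\, dt$, giving $v = - \frac{e^{- \frac{3 t^{2}}{2}}}{3}$. The boundary term vanishes and
$$\int_{-\infty}^{\infty} t \sin(b t)\, e^{- \frac{3 t^{2}}{2}}\, dt = \frac{b}{3} \int_{-\infty}^{\infty} \cos(b t)\, e^{- \frac{3 t^{2}}{2}}\, dt,$$
so $I'(b) = - \frac{b}{3}\, I(b)$.

This is a separable first-order ODE; solving with the initial condition $I(0) = \int_{-\infty}^{\infty} 3 e^{- \frac{3 t^{2}}{2}}\,dt = \sqrt{6} \sqrt{\pi}$ gives
$$I(b) = \sqrt{6} \sqrt{\pi} e^{- \frac{b^{2}}{6}}.$$

Setting $b = 6$:
$$I = \frac{\sqrt{6} \sqrt{\pi}}{e^{6}}.$$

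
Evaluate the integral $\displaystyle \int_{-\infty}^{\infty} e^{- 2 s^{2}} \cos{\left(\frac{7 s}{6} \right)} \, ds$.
$\frac{\sqrt{2} \sqrt{\pi}}{2 e^{\frac{49}{288}}}$

Define $I(b) = \int_{-\infty}^{\infty} e^{- 2 s^{2}} \cos{\left(b s \right)} \, ds$.

Differentiating under the integral sign,
$$I'(b) = \int_{-\infty}^{\infty} - s e^{- 2 s^{2}} \sin{\left(b s \right)} \, ds.$$

Integrate $\int_{-\infty}^{\infty} s \sin(b s)\, e^{- 2 s^{2}}\, ds$ by parts with $u = \sin(b s)$ and $dv = s\, e^{- 2 s^{2}}\, ds$, giving $v = - \frac{e^{- 2 s^{2}}}{4}$. The boundary term vanishes and
$$\int_{-\infty}^{\infty} s \sin(b s)\, e^{- 2 s^{2}}\, ds = \frac{b}{4} \int_{-\infty}^{\infty} \cos(b s)\, e^{- 2 s^{2}}\, ds,$$
so $I'(b) = - \frac{b}{4}\, I(b)$.

This is a separable first-order ODE; solving with the initial condition $I(0) = \int_{-\infty}^{\infty} e^{- 2 s^{2}}\,ds = \frac{\sqrt{2} \sqrt{\pi}}{2}$ gives
$$I(b) = \frac{\sqrt{2} \sqrt{\pi} e^{- \frac{b^{2}}{8}}}{2}.$$

Setting $b = \frac{7}{6}$:
$$I = \frac{\sqrt{2} \sqrt{\pi}}{2 e^{\frac{49}{288}}}.$$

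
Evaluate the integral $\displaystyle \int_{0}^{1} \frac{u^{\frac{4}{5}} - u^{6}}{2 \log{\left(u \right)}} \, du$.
$- \frac{\log{\left(35 \right)}}{2} + \log{\left(3 \right)}$

Consider the one-parameter family: let $I(a) = \int_{0}^{1} \frac{- u^{6} + u^{a}}{2 \log{\left(u \right)}} \, du$.

Since $\dfrac{\partial}{\partial a}\,u^{a} = u^{a} \ln u$, the $\ln u$ in the denominator cancels and
$$\frac{dI}{da} = \int_{0}^{1} \frac{1}{2} u^{a} \, du = \frac{1}{2} \left[\frac{u^{a+1}}{a+1}\right]_0^1 = \frac{1}{2 \left(a + 1\right)}.$$

Integrating with respect to $a$ gives $I(a) = \frac{\log{\left(a + 1 \right)}}{2} - \frac{\log{\left(7 \right)}}{2} + C$.

At $a = 6$ the integrand is identically $0$, so $I(6) = 0$. The closed form gives $0$, hence $C = 0$.

Setting $a = \frac{4}{5}$:
$$I = - \frac{\log{\left(35 \right)}}{2} + \log{\left(3 \right)}.$$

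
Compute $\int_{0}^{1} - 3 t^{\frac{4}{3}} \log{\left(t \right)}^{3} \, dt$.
$\frac{1458}{2401}$

Consider the simpler parametrised integral
$$J(a) = \int_{0}^{1} - 3 t^{a} \, dt = - \frac{3}{a + 1}.$$

Differentiating under the integral sign brings down a factor of $\ln t$:
$$\frac{dJ}{da} = \int_{0}^{1} - 3 t^{a} \log{\left(t \right)} \, dt = \frac{3}{\left(a + 1\right)^{2}}.$$

Repeating $3$ times in total — each differentiation brings down another $\ln t$ — gives
$$\frac{d^{3}J}{da^{3}} = \int_{0}^{1} - 3 t^{a} \log{\left(t \right)}^{3} \, dt = \frac{18}{\left(a + 1\right)^{4}},$$
and the integrand here is exactly the target integrand, so $I = \frac{18}{\left(a + 1\right)^{4}}$.

Setting $a = \frac{4}{3}$:
$$I = \frac{1458}{2401}.$$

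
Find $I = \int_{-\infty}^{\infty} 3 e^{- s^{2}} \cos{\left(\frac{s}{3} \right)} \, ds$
$\frac{3 \sqrt{\pi}}{e^{\frac{1}{36}}}$

Let $b$ denote the cosine frequency and define $I(b) = \int_{-\infty}^{\infty} 3 e^{- s^{2}} \cos{\left(b s \right)} \, ds$.

Differentiating under the integral sign,
$$I'(b) = \int_{-\infty}^{\infty} - 3 s e^{- s^{2}} \sin{\left(b s \right)} \, ds.$$

Integrate $\int_{-\infty}^{\infty} s \sin(b s)\, e^{- s^{2}}\, ds$ by parts with $u = \sin(b s)$ and $dv = s\, e^{- s^{2}}\, ds$, giving $v = - \frac{e^{- s^{2}}}{2}$. The boundary term vanishes and
$$\int_{-\infty}^{\infty} s \sin(b s)\, e^{- s^{2}}\, ds = \frac{b}{2} \int_{-\infty}^{\infty} \cos(b s)\, e^{- s^{2}}\, ds,$$
so $I'(b) = - \frac{b}{2}\, I(b)$.

This is a separable first-order ODE; solving with the initial condition $I(0) = \int_{-\infty}^{\infty} 3 e^{- s^{2}}\,ds = 3 \sqrt{\pi}$ gives
$$I(b) = 3 \sqrt{\pi} e^{- \frac{b^{2}}{4}}.$$

Setting $b = \frac{1}{3}$:
$$I = \frac{3 \sqrt{\pi}}{e^{\frac{1}{36}}}.$$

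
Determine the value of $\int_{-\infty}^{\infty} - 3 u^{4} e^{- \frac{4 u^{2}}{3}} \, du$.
$- \frac{81 \sqrt{3} \sqrt{\pi}}{128}$

Consider the simpler parametrised integral
$$J(a) = \int_{-\infty}^{\infty} - 3 e^{- a u^{2}} \, du = - \frac{3 \sqrt{\pi}}{\sqrt{a}}.$$

Differentiating under the integral sign brings down a factor of $(-u^2)$:
$$\frac{dJ}{da} = \int_{-\infty}^{\infty} 3 u^{2} e^{- a u^{2}} \, du = \frac{3 \sqrt{\pi}}{2 a^{\frac{3}{2}}}.$$

Repeating twice in total — each differentiation brings down another $(-u^2)$ — gives
$$\frac{d^{2}J}{da^{2}} = \int_{-\infty}^{\infty} - 3 u^{4} e^{- a u^{2}} \, du = - \frac{9 \sqrt{\pi}}{4 a^{\frac{5}{2}}},$$
and the integrand here is exactly the target integrand, so $I = - \frac{9 \sqrt{\pi}}{4 a^{\frac{5}{2}}}$.

Setting $a = \frac{4}{3}$:
$$I = - \frac{81 \sqrt{3} \sqrt{\pi}}{128}.$$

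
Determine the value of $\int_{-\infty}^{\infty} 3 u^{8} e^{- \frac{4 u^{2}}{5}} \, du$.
$\frac{196875 \sqrt{5} \sqrt{\pi}}{8192}$

Consider the simpler parametrised integral
$$J(a) = \int_{-\infty}^{\infty} 3 e^{- a u^{2}} \, du = \frac{3 \sqrt{\pi}}{\sqrt{a}}.$$

Differentiating under the integral sign brings down a factor of $(-u^2)$:
$$\frac{dJ}{da} = \int_{-\infty}^{\infty} - 3 u^{2} e^{- a u^{2}} \, du = - \frac{3 \sqrt{\pi}}{2 a^{\frac{3}{2}}}.$$

Repeating $4$ times in total — each differentiation brings down another $(-u^2)$ — gives
$$\frac{d^{4}J}{da^{4}} = \int_{-\infty}^{\infty} 3 u^{8} e^{- a u^{2}} \, du = \frac{315 \sqrt{\pi}}{16 a^{\frac{9}{2}}},$$
and the integrand here is exactly the target integrand, so $I = \frac{315 \sqrt{\pi}}{16 a^{\frac{9}{2}}}$.

Setting $a = \frac{4}{5}$:
$$I = \frac{196875 \sqrt{5} \sqrt{\pi}}{8192}.$$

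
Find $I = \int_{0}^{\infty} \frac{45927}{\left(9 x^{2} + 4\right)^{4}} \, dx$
$\frac{76545 \pi}{4096}$

Recall the elementary integral
$$J(a) = \int_{0}^{\infty} \frac{7}{a^{2} + x^{2}} \, dx = \frac{7 \pi}{2 a}.$$

Differentiating under the integral sign with respect to $a$,
$$\frac{dJ}{da} = \int_{0}^{\infty} - \frac{14 a}{\left(a^{2} + x^{2}\right)^{2}} \, dx = - \frac{7 \pi}{2 a^{2}},$$
so $\int_{0}^{\infty} \frac{7}{\left(a^{2} + x^{2}\right)^{2}} \, dx = \frac{7 \pi}{4 a^{3}}$.

Repeating — each differentiation of $1/(x^2+a^2)^j$ produces $-2ja/(x^2+a^2)^{j+1}$ — and dividing through by $-2ja$ at each step yields, after $3$ differentiations in total,
$$\int_{0}^{\infty} \frac{7}{\left(a^{2} + x^{2}\right)^{4}} \, dx = \frac{35 \pi}{32 a^{7}}.$$

Setting $a = \frac{2}{3}$:
$$I = \frac{76545 \pi}{4096}.$$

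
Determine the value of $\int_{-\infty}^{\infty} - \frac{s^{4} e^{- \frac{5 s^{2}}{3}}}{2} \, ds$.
$- \frac{27 \sqrt{15} \sqrt{\pi}}{1000}$

Start from the elementary integral
$$J(a) = \int_{-\infty}^{\infty} - \frac{e^{- a s^{2}}}{2} \, ds = - \frac{\sqrt{\pi}}{2 \sqrt{a}}.$$

Differentiating under the integral sign brings down a factor of $(-s^2)$:
$$\frac{dJ}{da} = \int_{-\infty}^{\infty} \frac{s^{2} e^{- a s^{2}}}{2} \, ds = \frac{\sqrt{\pi}}{4 a^{\frac{3}{2}}}.$$

Repeating twice in total — each differentiation brings down another $(-s^2)$ — gives
$$\frac{d^{2}J}{da^{2}} = \int_{-\infty}^{\infty} - \frac{s^{4} e^{- a s^{2}}}{2} \, ds = - \frac{3 \sqrt{\pi}}{8 a^{\frac{5}{2}}},$$
and the integrand here is exactly the target integrand, so $I = - \frac{3 \sqrt{\pi}}{8 a^{\frac{5}{2}}}$.

Setting $a = \frac{5}{3}$:
$$I = - \frac{27 \sqrt{15} \sqrt{\pi}}{1000}.$$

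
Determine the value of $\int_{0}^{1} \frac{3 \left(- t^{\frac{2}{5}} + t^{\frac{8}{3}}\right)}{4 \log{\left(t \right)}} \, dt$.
$\log{\left(\frac{\sqrt[4]{21} \cdot 55^{\frac{3}{4}}}{21} \right)}$

Replace the exponent $\frac{2}{5}$ by a parameter $a$: let $I(a) = \int_{0}^{1} \frac{3 \left(t^{\frac{8}{3}} - t^{a}\right)}{4 \log{\left(t \right)}} \, dt$.

Since $\dfrac{\partial}{\partial a}\,t^{a} = t^{a} \ln t$, the $\ln t$ in the denominator cancels and
$$\frac{dI}{da} = \int_{0}^{1} - \frac{3}{4} t^{a} \, dt = - \frac{3}{4} \left[\frac{t^{a+1}}{a+1}\right]_0^1 = - \frac{3}{4 a + 4}.$$

Integrating with respect to $a$ gives $I(a) = - \frac{3 \log{\left(a + 1 \right)}}{4} - \frac{3 \log{\left(3 \right)}}{4} + \frac{3 \log{\left(11 \right)}}{4} + C$.

At $a = \frac{8}{3}$ the integrand is identically $0$, so $I(\frac{8}{3}) = 0$. The closed form gives $0$, hence $C = 0$.

Setting $a = \frac{2}{5}$:
$$I = \log{\left(\frac{\sqrt[4]{21} \cdot 55^{\frac{3}{4}}}{21} \right)}.$$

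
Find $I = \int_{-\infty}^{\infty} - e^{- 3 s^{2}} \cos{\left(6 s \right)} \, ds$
$- \frac{\sqrt{3} \sqrt{\pi}}{3 e^{3}}$

Let $b$ denote the cosine frequency and define $I(b) = \int_{-\infty}^{\infty} - e^{- 3 s^{2}} \cos{\left(b s \right)} \, ds$.

Differentiating under the integral sign,
$$I'(b) = \int_{-\infty}^{\infty} s e^{- 3 s^{2}} \sin{\left(b s \right)} \, ds.$$

Integrate $\int_{-\infty}^{\infty} s \sin(b s)\, e^{- 3 s^{2}}\, ds$ by parts with $u = \sin(b s)$ and $dv = s\, e^{- 3 s^{2}}\, ds$, giving $v = - \frac{e^{- 3 s^{2}}}{6}$. The boundary term vanishes and
$$\int_{-\infty}^{\infty} s \sin(b s)\, e^{- 3 s^{2}}\, ds = \frac{b}{6} \int_{-\infty}^{\infty} \cos(b s)\, e^{- 3 s^{2}}\, ds,$$
so $I'(b) = - \frac{b}{6}\, I(b)$.

This is a separable first-order ODE; solving with the initial condition $I(0) = \int_{-\infty}^{\infty} - e^{- 3 s^{2}}\,ds = - \frac{\sqrt{3} \sqrt{\pi}}{3}$ gives
$$I(b) = - \frac{\sqrt{3} \sqrt{\pi} e^{- \frac{b^{2}}{12}}}{3}.$$

Setting $b = 6$:
$$I = - \frac{\sqrt{3} \sqrt{\pi}}{3 e^{3}}.$$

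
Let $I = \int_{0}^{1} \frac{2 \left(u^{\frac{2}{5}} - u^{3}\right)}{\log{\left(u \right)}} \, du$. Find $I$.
$- \log{\left(\frac{400}{49} \right)}$

Introduce a parameter $a$ in the exponent: let $I(a) = \int_{0}^{1} \frac{2 \left(u^{\frac{2}{5}} - u^{a}\right)}{\log{\left(u \right)}} \, du$.

Since $\dfrac{\partial}{\partial a}\,u^{a} = u^{a} \ln u$, the $\ln u$ in the denominator cancels and
$$\frac{dI}{da} = \int_{0}^{1} -2 u^{a} \, du = -2 \left[\frac{u^{a+1}}{a+1}\right]_0^1 = - \frac{2}{a + 1}.$$

Integrating with respect to $a$ gives $I(a) = - \log{\left(\frac{25 \left(a + 1\right)^{2}}{49} \right)} + C$.

At $a = \frac{2}{5}$ the integrand is identically $0$, so $I(\frac{2}{5}) = 0$. The closed form gives $0$, hence $C = 0$.

Setting $a = 3$:
$$I = - \log{\left(\frac{400}{49} \right)}.$$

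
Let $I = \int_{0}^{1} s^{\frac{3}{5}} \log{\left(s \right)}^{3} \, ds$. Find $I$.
$- \frac{1875}{2048}$

Consider the simpler parametrised integral
$$J(a) = \int_{0}^{1} s^{a} \, ds = \frac{1}{a + 1}.$$

Differentiating under the integral sign brings down a factor of $\ln s$:
$$\frac{dJ}{da} = \int_{0}^{1} s^{a} \log{\left(s \right)} \, ds = - \frac{1}{\left(a + 1\right)^{2}}.$$

Repeating $3$ times in total — each differentiation brings down another $\ln s$ — gives
$$\frac{d^{3}J}{da^{3}} = \int_{0}^{1} s^{a} \log{\left(s \right)}^{3} \, ds = - \frac{6}{\left(a + 1\right)^{4}},$$
and the integrand here is exactly the target integrand, so $I = - \frac{6}{\left(a + 1\right)^{4}}$.

Setting $a = \frac{3}{5}$:
$$I = - \frac{1875}{2048}.$$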